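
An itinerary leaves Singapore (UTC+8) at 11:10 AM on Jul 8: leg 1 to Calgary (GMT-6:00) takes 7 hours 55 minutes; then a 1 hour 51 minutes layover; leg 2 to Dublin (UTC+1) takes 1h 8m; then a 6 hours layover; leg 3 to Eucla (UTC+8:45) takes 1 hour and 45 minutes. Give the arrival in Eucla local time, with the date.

6:34 AM on Jul 9

Convert departure to UTC: 11:10 AM − 8:00 = 3:10 AM UTC on Jul 8.
Add 7 hours and 55 minutes leg 1 → 11:05 AM UTC.
Add 1 hour and 51 minutes layover in Calgary → 12:56 PM UTC.
Add 1 hour and 8 minutes leg 2 → 2:04 PM UTC.
Add 6 hours layover in Dublin → 8:04 PM UTC.
Add 1 hour and 45 minutes leg 3 → 9:49 PM UTC.
Eucla is UTC+8:45, so local arrival = 9:49 PM + 8:45 = 6:34 AM on Jul 9.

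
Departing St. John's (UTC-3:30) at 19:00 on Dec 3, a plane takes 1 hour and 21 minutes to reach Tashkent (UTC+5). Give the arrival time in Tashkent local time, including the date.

04:51 on Dec 4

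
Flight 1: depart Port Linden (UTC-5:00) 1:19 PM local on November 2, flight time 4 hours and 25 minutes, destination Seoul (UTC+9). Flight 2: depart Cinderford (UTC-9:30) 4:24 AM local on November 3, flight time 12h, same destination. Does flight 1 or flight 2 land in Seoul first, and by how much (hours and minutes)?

Flight 1 in UTC: 1:19 PM + 5:00 = 6:19 PM on Nov 2.
+4 hours 25 minutes → arrive 10:44 PM UTC on Nov 2.
Flight 2 in UTC: 4:24 AM + 9:30 = 1:54 PM on Nov 3.
+12 hours → arrive 1:54 AM UTC on Nov 4.
Flight 1 lands earlier by 27 hours 10 minutes.

the first, by 27 hours 10 minutes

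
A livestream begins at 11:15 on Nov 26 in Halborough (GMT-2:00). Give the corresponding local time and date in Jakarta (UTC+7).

20:15 on November 26

Jakarta is 9:00 ahead of Halborough.
Shift by the zone difference: 11:15 + 9:00 = 20:15 on Nov 26 in Jakarta.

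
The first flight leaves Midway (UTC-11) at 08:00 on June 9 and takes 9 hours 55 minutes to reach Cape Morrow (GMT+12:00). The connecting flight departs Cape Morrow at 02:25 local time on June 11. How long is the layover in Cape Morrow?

9 hours 30 minutes

Convert departure to UTC: 08:00 + 11:00 = 19:00 UTC on Jun 9.
Add 9 hours and 55 minutes flight time → 04:55 UTC (Jun 10).
Cape Morrow is UTC+12:00, so local arrival = 04:55 + 12:00 = 16:55 on Jun 10.
Layover = 02:25 − 16:55 (+1 day) = 9 hours 30 minutes.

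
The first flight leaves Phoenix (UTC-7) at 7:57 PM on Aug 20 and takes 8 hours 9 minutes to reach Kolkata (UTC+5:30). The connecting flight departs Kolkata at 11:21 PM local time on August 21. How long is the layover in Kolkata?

Convert departure to UTC: 7:57 PM + 7:00 = 2:57 AM UTC on Aug 21.
Add 8 hours and 9 minutes flight time → 11:06 AM UTC.
Kolkata is UTC+5:30, so local arrival = 11:06 AM + 5:30 = 4:36 PM on Aug 21.
Layover = 11:21 PM − 4:36 PM = 6 hours 45 minutes.

6 hours 45 minutes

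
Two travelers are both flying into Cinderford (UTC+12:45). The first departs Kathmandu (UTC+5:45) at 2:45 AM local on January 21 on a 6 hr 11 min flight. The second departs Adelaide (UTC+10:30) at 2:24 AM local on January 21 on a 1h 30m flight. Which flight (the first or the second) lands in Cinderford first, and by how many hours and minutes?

the second, by 9 hours 47 minutes

Flight 1 in UTC: 2:45 AM − 5:45 = 9:00 PM on Jan 20.
+6 hours 11 minutes → arrive 3:11 AM UTC on Jan 21.
Flight 2 in UTC: 2:24 AM − 10:30 = 3:54 PM on Jan 20.
+1 hour and 30 minutes → arrive 5:24 PM UTC on Jan 20.
Flight 2 lands earlier by 9 hours 47 minutes.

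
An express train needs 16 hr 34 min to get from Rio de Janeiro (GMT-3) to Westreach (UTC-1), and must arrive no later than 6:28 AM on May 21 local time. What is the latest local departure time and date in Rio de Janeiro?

11:54 AM on May 20

Target arrival in UTC: 6:28 AM + 1:00 = 7:28 AM on May 21.
Subtract 16 hours and 34 minutes → departure 2:54 PM UTC on May 20.
Rio de Janeiro is UTC−3:00: 2:54 PM − 3:00 = 11:54 AM on May 20.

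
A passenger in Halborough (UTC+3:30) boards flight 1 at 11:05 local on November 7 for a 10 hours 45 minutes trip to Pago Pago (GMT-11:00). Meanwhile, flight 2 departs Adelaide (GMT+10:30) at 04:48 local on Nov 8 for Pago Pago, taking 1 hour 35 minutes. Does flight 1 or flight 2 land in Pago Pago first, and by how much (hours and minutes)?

the first, by 1 hour 33 minutes

Flight 1 in UTC: 11:05 − 3:30 = 07:35 on Nov 7.
+10 hours 45 minutes → arrive 18:20 UTC on Nov 7.
Flight 2 in UTC: 04:48 − 10:30 = 18:18 on Nov 7.
+1 hour and 35 minutes → arrive 19:53 UTC on Nov 7.
Flight 1 lands earlier by 1 hour 33 minutes.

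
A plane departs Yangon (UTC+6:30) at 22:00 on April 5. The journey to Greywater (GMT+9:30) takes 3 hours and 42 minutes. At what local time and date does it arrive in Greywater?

Convert departure to UTC: 22:00 − 6:30 = 15:30 UTC on Apr 5.
Add 3 hours and 42 minutes travel time → 19:12 UTC.
Greywater is UTC+9:30, so local arrival = 19:12 + 9:30 = 04:42 on Apr 6.

04:42 on Apr 6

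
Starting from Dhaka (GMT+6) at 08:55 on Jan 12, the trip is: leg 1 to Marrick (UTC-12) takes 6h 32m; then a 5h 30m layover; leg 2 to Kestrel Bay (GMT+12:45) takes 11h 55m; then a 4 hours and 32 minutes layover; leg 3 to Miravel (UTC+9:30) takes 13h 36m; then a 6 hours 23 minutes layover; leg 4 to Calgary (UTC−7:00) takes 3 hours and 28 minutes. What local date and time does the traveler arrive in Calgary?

Convert departure to UTC: 08:55 − 6:00 = 02:55 UTC on Jan 12.
Add 6 hours 32 minutes leg 1 → 09:27 UTC.
Add 5 hours 30 minutes layover in Marrick → 14:57 UTC.
Add 11 hours 55 minutes leg 2 → 02:52 UTC (Jan 13).
Add 4 hours and 32 minutes layover in Kestrel Bay → 07:24 UTC.
Add 13 hours and 36 minutes leg 3 → 21:00 UTC.
Add 6 hours 23 minutes layover in Miravel → 03:23 UTC (Jan 14).
Add 3 hours and 28 minutes leg 4 → 06:51 UTC.
Calgary is UTC−7:00, so local arrival = 06:51 − 7:00 = 23:51 on Jan 13.

23:51 on Jan 13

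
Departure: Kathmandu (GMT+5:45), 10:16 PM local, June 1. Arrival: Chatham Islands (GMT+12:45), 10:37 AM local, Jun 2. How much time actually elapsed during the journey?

Departure in UTC: 10:16 PM − 5:45 = 4:31 PM on Jun 1.
Arrival in UTC: 10:37 AM − 12:45 = 9:52 PM on Jun 1.
Elapsed = 9:52 PM − 4:31 PM = 5 hours 21 minutes.

5 hours 21 minutes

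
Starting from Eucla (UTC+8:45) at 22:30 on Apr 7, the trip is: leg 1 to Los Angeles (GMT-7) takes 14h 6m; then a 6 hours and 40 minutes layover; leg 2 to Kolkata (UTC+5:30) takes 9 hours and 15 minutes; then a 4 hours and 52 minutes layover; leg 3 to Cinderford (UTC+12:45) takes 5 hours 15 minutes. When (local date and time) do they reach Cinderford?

Convert departure to UTC: 22:30 − 8:45 = 13:45 UTC on Apr 7.
Add 14 hours 6 minutes leg 1 → 03:51 UTC (Apr 8).
Add 6 hours 40 minutes layover in Los Angeles → 10:31 UTC.
Add 9 hours and 15 minutes leg 2 → 19:46 UTC.
Add 4 hours and 52 minutes layover in Kolkata → 00:38 UTC (Apr 9).
Add 5 hours and 15 minutes leg 3 → 05:53 UTC.
Cinderford is UTC+12:45, so local arrival = 05:53 + 12:45 = 18:38 on Apr 9.

18:38 on April 9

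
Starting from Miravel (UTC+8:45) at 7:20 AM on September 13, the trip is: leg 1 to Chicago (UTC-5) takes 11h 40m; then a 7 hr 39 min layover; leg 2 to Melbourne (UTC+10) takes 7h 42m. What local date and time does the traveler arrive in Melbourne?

Convert departure to UTC: 7:20 AM − 8:45 = 10:35 PM UTC on Sep 12.
Add 11 hours 40 minutes leg 1 → 10:15 AM UTC (Sep 13).
Add 7 hours and 39 minutes layover in Chicago → 5:54 PM UTC.
Add 7 hours and 42 minutes leg 2 → 1:36 AM UTC (Sep 14).
Melbourne is UTC+10:00, so local arrival = 1:36 AM + 10:00 = 11:36 AM on Sep 14.

11:36 AM on September 14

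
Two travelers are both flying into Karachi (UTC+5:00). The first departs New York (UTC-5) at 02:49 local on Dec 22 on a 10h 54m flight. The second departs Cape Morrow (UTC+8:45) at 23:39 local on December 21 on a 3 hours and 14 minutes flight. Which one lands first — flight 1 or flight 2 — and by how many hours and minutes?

Flight 1 in UTC: 02:49 + 5:00 = 07:49 on Dec 22.
+10 hours and 54 minutes → arrive 18:43 UTC on Dec 22.
Flight 2 in UTC: 23:39 − 8:45 = 14:54 on Dec 21.
+3 hours and 14 minutes → arrive 18:08 UTC on Dec 21.
Flight 2 lands earlier by 24 hours 35 minutes.

the second, by 24 hours 35 minutes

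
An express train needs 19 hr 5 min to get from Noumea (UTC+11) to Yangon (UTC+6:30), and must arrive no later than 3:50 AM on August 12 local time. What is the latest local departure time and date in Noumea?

1:15 PM on Aug 11

Target arrival in UTC: 3:50 AM − 6:30 = 9:20 PM on Aug 11.
Subtract 19 hours 5 minutes → departure 2:15 AM UTC on Aug 11.
Noumea is UTC+11:00: 2:15 AM + 11:00 = 1:15 PM on Aug 11.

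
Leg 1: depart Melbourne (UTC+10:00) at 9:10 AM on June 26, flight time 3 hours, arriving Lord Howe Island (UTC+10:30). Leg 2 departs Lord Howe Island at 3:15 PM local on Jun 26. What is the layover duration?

2 hours 35 minutes

Convert departure to UTC: 9:10 AM − 10:00 = 11:10 PM UTC on Jun 25.
Add 3 hours flight time → 2:10 AM UTC (Jun 26).
Lord Howe Island is UTC+10:30, so local arrival = 2:10 AM + 10:30 = 12:40 PM on Jun 26.
Layover = 3:15 PM − 12:40 PM = 2 hours 35 minutes.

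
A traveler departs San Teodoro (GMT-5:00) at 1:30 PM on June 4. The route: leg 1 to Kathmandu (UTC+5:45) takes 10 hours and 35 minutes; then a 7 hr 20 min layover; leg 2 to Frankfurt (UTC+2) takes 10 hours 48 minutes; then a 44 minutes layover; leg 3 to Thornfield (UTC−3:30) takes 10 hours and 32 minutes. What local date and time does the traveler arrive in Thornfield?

6:59 AM on Jun 6

Convert departure to UTC: 1:30 PM + 5:00 = 6:30 PM UTC on Jun 4.
Add 10 hours 35 minutes leg 1 → 5:05 AM UTC (Jun 5).
Add 7 hours 20 minutes layover in Kathmandu → 12:25 PM UTC.
Add 10 hours and 48 minutes leg 2 → 11:13 PM UTC.
Add 44 minutes layover in Frankfurt → 11:57 PM UTC.
Add 10 hours 32 minutes leg 3 → 10:29 AM UTC (Jun 6).
Thornfield is UTC−3:30, so local arrival = 10:29 AM − 3:30 = 6:59 AM on Jun 6.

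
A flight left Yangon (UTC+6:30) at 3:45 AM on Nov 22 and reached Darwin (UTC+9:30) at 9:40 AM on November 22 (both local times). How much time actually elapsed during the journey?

Departure in UTC: 3:45 AM − 6:30 = 9:15 PM on Nov 21.
Arrival in UTC: 9:40 AM − 9:30 = 12:10 AM on Nov 22.
Elapsed = 12:10 AM − 9:15 PM (+1 day) = 2 hours 55 minutes.

2 hours 55 minutes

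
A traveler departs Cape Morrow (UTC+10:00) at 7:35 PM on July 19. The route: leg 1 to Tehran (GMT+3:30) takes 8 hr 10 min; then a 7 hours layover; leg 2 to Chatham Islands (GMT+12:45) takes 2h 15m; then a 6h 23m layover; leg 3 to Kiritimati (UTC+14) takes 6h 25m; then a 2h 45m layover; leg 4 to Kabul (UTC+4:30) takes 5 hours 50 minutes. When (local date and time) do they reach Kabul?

Convert departure to UTC: 7:35 PM − 10:00 = 9:35 AM UTC on Jul 19.
Add 8 hours and 10 minutes leg 1 → 5:45 PM UTC.
Add 7 hours layover in Tehran → 12:45 AM UTC (Jul 20).
Add 2 hours and 15 minutes leg 2 → 3:00 AM UTC.
Add 6 hours 23 minutes layover in Chatham Islands → 9:23 AM UTC.
Add 6 hours and 25 minutes leg 3 → 3:48 PM UTC.
Add 2 hours 45 minutes layover in Kiritimati → 6:33 PM UTC.
Add 5 hours and 50 minutes leg 4 → 12:23 AM UTC (Jul 21).
Kabul is UTC+4:30, so local arrival = 12:23 AM + 4:30 = 4:53 AM on Jul 21.

4:53 AM on Jul 21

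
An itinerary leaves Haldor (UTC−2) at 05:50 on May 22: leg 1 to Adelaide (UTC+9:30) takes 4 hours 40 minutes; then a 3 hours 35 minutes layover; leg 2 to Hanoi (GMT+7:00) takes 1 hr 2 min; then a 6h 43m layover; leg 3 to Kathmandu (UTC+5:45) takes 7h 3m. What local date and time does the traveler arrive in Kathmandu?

Convert departure to UTC: 05:50 + 2:00 = 07:50 UTC on May 22.
Add 4 hours 40 minutes leg 1 → 12:30 UTC.
Add 3 hours and 35 minutes layover in Adelaide → 16:05 UTC.
Add 1 hour and 2 minutes leg 2 → 17:07 UTC.
Add 6 hours 43 minutes layover in Hanoi → 23:50 UTC.
Add 7 hours 3 minutes leg 3 → 06:53 UTC (May 23).
Kathmandu is UTC+5:45, so local arrival = 06:53 + 5:45 = 12:38 on May 23.

12:38 on May 23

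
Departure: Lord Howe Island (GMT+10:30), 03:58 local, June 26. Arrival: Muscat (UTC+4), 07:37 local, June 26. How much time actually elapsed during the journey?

Departure in UTC: 03:58 − 10:30 = 17:28 on Jun 25.
Arrival in UTC: 07:37 − 4:00 = 03:37 on Jun 26.
Elapsed = 03:37 − 17:28 (+1 day) = 10 hours 9 minutes.

10 hours 9 minutes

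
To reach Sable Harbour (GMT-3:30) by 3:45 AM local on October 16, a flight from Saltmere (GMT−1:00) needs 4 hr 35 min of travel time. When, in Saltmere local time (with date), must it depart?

1:40 AM on October 16

Target arrival in UTC: 3:45 AM + 3:30 = 7:15 AM on Oct 16.
Subtract 4 hours 35 minutes → departure 2:40 AM UTC on Oct 16.
Saltmere is UTC−1:00: 2:40 AM − 1:00 = 1:40 AM on Oct 16.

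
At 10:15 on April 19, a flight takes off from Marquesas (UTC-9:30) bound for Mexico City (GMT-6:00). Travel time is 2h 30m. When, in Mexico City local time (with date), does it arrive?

Convert departure to UTC: 10:15 + 9:30 = 19:45 UTC on Apr 19.
Add 2 hours 30 minutes travel time → 22:15 UTC.
Mexico City is UTC−6:00, so local arrival = 22:15 − 6:00 = 16:15 on Apr 19.

16:15 on April 19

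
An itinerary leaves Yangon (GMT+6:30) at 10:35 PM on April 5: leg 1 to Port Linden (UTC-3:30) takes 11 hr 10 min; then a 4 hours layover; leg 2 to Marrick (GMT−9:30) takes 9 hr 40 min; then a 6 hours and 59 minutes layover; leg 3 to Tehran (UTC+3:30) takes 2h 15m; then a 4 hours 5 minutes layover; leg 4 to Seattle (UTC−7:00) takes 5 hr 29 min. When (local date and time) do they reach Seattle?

Convert departure to UTC: 10:35 PM − 6:30 = 4:05 PM UTC on Apr 5.
Add 11 hours and 10 minutes leg 1 → 3:15 AM UTC (Apr 6).
Add 4 hours layover in Port Linden → 7:15 AM UTC.
Add 9 hours 40 minutes leg 2 → 4:55 PM UTC.
Add 6 hours 59 minutes layover in Marrick → 11:54 PM UTC.
Add 2 hours and 15 minutes leg 3 → 2:09 AM UTC (Apr 7).
Add 4 hours 5 minutes layover in Tehran → 6:14 AM UTC.
Add 5 hours 29 minutes leg 4 → 11:43 AM UTC.
Seattle is UTC−7:00, so local arrival = 11:43 AM − 7:00 = 4:43 AM on Apr 7.

4:43 AM on April 7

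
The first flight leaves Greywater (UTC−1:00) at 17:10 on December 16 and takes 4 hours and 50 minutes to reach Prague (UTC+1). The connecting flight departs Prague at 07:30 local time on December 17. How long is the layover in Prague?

7 hours 30 minutes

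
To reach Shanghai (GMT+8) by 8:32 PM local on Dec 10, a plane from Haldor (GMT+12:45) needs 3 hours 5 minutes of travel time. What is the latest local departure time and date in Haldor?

Target arrival in UTC: 8:32 PM − 8:00 = 12:32 PM on Dec 10.
Subtract 3 hours 5 minutes → departure 9:27 AM UTC on Dec 10.
Haldor is UTC+12:45: 9:27 AM + 12:45 = 10:12 PM on Dec 10.

10:12 PM on December 10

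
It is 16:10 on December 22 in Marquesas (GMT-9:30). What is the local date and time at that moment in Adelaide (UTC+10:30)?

12:10 on December 23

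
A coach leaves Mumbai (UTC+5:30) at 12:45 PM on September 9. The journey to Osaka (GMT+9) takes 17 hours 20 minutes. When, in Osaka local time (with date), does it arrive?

9:35 AM on Sep 10

Convert departure to UTC: 12:45 PM − 5:30 = 7:15 AM UTC on Sep 9.
Add 17 hours and 20 minutes travel time → 12:35 AM UTC (Sep 10).
Osaka is UTC+9:00, so local arrival = 12:35 AM + 9:00 = 9:35 AM on Sep 10.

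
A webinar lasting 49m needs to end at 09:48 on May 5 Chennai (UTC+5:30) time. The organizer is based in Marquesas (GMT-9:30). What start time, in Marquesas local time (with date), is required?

17:59 on May 4

Target end time in UTC: 09:48 − 5:30 = 04:18 on May 5.
Subtract 49 minutes → start 03:29 UTC on May 5.
Marquesas is UTC−9:30: 03:29 − 9:30 = 17:59 on May 4.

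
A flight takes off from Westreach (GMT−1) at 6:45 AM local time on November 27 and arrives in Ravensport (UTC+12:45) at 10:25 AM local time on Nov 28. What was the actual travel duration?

Ravensport is 13:45 ahead of Westreach.
Clock-face elapsed time (ignoring zones) is 27 hours 40 minutes.
Actual elapsed = 27 hours 40 minutes − 13:45 = 13 hours 55 minutes.

13 hours 55 minutes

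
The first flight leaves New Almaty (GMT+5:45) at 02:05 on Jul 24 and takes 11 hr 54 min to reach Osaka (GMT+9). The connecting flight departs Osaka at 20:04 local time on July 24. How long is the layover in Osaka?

2 hours 50 minutes

Convert departure to UTC: 02:05 − 5:45 = 20:20 UTC on Jul 23.
Add 11 hours 54 minutes flight time → 08:14 UTC (Jul 24).
Osaka is UTC+9:00, so local arrival = 08:14 + 9:00 = 17:14 on Jul 24.
Layover = 20:04 − 17:14 = 2 hours 50 minutes.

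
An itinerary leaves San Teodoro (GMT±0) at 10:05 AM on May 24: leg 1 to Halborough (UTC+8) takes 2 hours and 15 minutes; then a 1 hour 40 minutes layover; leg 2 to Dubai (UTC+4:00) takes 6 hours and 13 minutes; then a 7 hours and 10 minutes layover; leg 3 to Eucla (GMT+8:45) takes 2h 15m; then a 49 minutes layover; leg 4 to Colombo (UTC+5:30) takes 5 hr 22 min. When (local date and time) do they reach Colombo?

5:19 PM on May 25

San Teodoro is at UTC+0, so departure is already 10:05 AM UTC on May 24.
Add 2 hours 15 minutes leg 1 → 12:20 PM UTC.
Add 1 hour and 40 minutes layover in Halborough → 2:00 PM UTC.
Add 6 hours 13 minutes leg 2 → 8:13 PM UTC.
Add 7 hours and 10 minutes layover in Dubai → 3:23 AM UTC (May 25).
Add 2 hours and 15 minutes leg 3 → 5:38 AM UTC.
Add 49 minutes layover in Eucla → 6:27 AM UTC.
Add 5 hours 22 minutes leg 4 → 11:49 AM UTC.
Colombo is UTC+5:30, so local arrival = 11:49 AM + 5:30 = 5:19 PM on May 25.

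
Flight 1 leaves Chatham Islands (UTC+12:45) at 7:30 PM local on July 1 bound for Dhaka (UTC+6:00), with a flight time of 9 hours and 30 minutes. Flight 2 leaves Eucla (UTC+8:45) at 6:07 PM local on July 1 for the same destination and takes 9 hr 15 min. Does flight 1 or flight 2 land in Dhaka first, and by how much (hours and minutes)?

the first, by 2 hours 22 minutes

Flight 1 in UTC: 7:30 PM − 12:45 = 6:45 AM on Jul 1.
+9 hours and 30 minutes → arrive 4:15 PM UTC on Jul 1.
Flight 2 in UTC: 6:07 PM − 8:45 = 9:22 AM on Jul 1.
+9 hours 15 minutes → arrive 6:37 PM UTC on Jul 1.
Flight 1 lands earlier by 2 hours 22 minutes.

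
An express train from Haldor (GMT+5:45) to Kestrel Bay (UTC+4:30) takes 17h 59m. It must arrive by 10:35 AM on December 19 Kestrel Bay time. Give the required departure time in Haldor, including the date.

5:51 PM on December 18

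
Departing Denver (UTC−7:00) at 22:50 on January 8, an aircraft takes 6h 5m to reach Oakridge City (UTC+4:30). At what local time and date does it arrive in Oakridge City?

16:25 on January 9

Oakridge City is 11:30 ahead of Denver.
After 6 hours 5 minutes it is 04:55 (Jan 9) in Denver.
Shift by the zone difference: 04:55 + 11:30 = 16:25 on Jan 9 in Oakridge City.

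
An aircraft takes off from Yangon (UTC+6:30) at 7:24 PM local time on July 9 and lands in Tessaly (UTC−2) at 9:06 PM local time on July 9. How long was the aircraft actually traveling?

10 hours 12 minutes

Tessaly is 8:30 behind Yangon.
Clock-face elapsed time (ignoring zones) is 1 hour 42 minutes.
Actual elapsed = 1 hour 42 minutes + 8:30 = 10 hours 12 minutes.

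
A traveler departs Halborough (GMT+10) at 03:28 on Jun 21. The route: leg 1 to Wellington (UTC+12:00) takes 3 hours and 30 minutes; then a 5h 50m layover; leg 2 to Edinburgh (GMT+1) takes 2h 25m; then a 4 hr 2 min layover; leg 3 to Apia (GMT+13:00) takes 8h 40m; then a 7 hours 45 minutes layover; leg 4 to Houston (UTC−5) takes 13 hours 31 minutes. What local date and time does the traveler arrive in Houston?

Convert departure to UTC: 03:28 − 10:00 = 17:28 UTC on Jun 20.
Add 3 hours 30 minutes leg 1 → 20:58 UTC.
Add 5 hours and 50 minutes layover in Wellington → 02:48 UTC (Jun 21).
Add 2 hours 25 minutes leg 2 → 05:13 UTC.
Add 4 hours and 2 minutes layover in Edinburgh → 09:15 UTC.
Add 8 hours 40 minutes leg 3 → 17:55 UTC.
Add 7 hours and 45 minutes layover in Apia → 01:40 UTC (Jun 22).
Add 13 hours 31 minutes leg 4 → 15:11 UTC.
Houston is UTC−5:00, so local arrival = 15:11 − 5:00 = 10:11 on Jun 22.

10:11 on Jun 22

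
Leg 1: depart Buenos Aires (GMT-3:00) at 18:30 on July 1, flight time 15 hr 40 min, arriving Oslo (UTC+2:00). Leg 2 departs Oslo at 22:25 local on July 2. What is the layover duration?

Convert departure to UTC: 18:30 + 3:00 = 21:30 UTC on Jul 1.
Add 15 hours and 40 minutes flight time → 13:10 UTC (Jul 2).
Oslo is UTC+2:00, so local arrival = 13:10 + 2:00 = 15:10 on Jul 2.
Layover = 22:25 − 15:10 = 7 hours 15 minutes.

7 hours 15 minutes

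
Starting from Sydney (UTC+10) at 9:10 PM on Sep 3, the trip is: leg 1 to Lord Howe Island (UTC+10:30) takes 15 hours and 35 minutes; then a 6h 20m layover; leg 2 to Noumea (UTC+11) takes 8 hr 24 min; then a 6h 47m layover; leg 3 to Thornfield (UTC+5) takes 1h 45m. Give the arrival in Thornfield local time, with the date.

7:01 AM on September 5

Convert departure to UTC: 9:10 PM − 10:00 = 11:10 AM UTC on Sep 3.
Add 15 hours 35 minutes leg 1 → 2:45 AM UTC (Sep 4).
Add 6 hours 20 minutes layover in Lord Howe Island → 9:05 AM UTC.
Add 8 hours and 24 minutes leg 2 → 5:29 PM UTC.
Add 6 hours and 47 minutes layover in Noumea → 12:16 AM UTC (Sep 5).
Add 1 hour 45 minutes leg 3 → 2:01 AM UTC.
Thornfield is UTC+5:00, so local arrival = 2:01 AM + 5:00 = 7:01 AM on Sep 5.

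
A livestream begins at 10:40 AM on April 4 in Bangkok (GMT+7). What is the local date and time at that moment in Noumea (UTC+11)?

In UTC: 10:40 AM − 7:00 = 3:40 AM on Apr 4.
Noumea is UTC+11:00: 3:40 AM + 11:00 = 2:40 PM on Apr 4.

2:40 PM on April 4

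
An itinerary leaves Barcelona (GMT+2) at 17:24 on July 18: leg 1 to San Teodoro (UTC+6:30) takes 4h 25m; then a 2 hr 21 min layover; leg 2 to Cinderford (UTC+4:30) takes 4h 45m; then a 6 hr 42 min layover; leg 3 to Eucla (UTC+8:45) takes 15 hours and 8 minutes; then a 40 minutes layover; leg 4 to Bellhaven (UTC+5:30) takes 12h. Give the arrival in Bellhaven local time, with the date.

Convert departure to UTC: 17:24 − 2:00 = 15:24 UTC on Jul 18.
Add 4 hours 25 minutes leg 1 → 19:49 UTC.
Add 2 hours and 21 minutes layover in San Teodoro → 22:10 UTC.
Add 4 hours and 45 minutes leg 2 → 02:55 UTC (Jul 19).
Add 6 hours and 42 minutes layover in Cinderford → 09:37 UTC.
Add 15 hours and 8 minutes leg 3 → 00:45 UTC (Jul 20).
Add 40 minutes layover in Eucla → 01:25 UTC.
Add 12 hours leg 4 → 13:25 UTC.
Bellhaven is UTC+5:30, so local arrival = 13:25 + 5:30 = 18:55 on Jul 20.

18:55 on Jul 20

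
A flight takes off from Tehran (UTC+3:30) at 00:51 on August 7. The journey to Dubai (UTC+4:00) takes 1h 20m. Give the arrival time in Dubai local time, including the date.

02:41 on Aug 7

Dubai is 0:30 ahead of Tehran.
After 1 hour and 20 minutes it is 02:11 in Tehran.
Shift by the zone difference: 02:11 + 0:30 = 02:41 on Aug 7 in Dubai.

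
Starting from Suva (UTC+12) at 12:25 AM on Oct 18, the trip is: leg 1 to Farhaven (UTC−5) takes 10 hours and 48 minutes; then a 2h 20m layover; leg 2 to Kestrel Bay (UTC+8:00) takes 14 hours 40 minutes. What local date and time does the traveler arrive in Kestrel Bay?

12:13 AM on Oct 19

Convert departure to UTC: 12:25 AM − 12:00 = 12:25 PM UTC on Oct 17.
Add 10 hours 48 minutes leg 1 → 11:13 PM UTC.
Add 2 hours and 20 minutes layover in Farhaven → 1:33 AM UTC (Oct 18).
Add 14 hours and 40 minutes leg 2 → 4:13 PM UTC.
Kestrel Bay is UTC+8:00, so local arrival = 4:13 PM + 8:00 = 12:13 AM on Oct 19.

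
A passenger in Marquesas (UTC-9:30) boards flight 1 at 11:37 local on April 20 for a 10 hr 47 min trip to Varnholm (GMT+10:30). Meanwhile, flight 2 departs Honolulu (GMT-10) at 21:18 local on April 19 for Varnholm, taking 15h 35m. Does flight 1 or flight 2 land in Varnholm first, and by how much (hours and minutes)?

Flight 1 in UTC: 11:37 + 9:30 = 21:07 on Apr 20.
+10 hours 47 minutes → arrive 07:54 UTC on Apr 21.
Flight 2 in UTC: 21:18 + 10:00 = 07:18 on Apr 20.
+15 hours 35 minutes → arrive 22:53 UTC on Apr 20.
Flight 2 lands earlier by 9 hours 1 minute.

the second, by 9 hours 1 minute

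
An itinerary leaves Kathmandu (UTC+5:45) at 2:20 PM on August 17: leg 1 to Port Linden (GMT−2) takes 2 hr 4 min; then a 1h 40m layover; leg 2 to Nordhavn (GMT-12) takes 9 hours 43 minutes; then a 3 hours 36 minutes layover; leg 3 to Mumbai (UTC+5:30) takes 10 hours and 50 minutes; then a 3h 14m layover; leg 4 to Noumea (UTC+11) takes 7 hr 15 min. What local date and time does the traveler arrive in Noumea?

Convert departure to UTC: 2:20 PM − 5:45 = 8:35 AM UTC on Aug 17.
Add 2 hours 4 minutes leg 1 → 10:39 AM UTC.
Add 1 hour and 40 minutes layover in Port Linden → 12:19 PM UTC.
Add 9 hours and 43 minutes leg 2 → 10:02 PM UTC.
Add 3 hours and 36 minutes layover in Nordhavn → 1:38 AM UTC (Aug 18).
Add 10 hours and 50 minutes leg 3 → 12:28 PM UTC.
Add 3 hours and 14 minutes layover in Mumbai → 3:42 PM UTC.
Add 7 hours and 15 minutes leg 4 → 10:57 PM UTC.
Noumea is UTC+11:00, so local arrival = 10:57 PM + 11:00 = 9:57 AM on Aug 19.

9:57 AM on August 19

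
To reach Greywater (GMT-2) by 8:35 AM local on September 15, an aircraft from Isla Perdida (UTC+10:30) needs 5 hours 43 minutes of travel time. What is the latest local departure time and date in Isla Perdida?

Target arrival in UTC: 8:35 AM + 2:00 = 10:35 AM on Sep 15.
Subtract 5 hours 43 minutes → departure 4:52 AM UTC on Sep 15.
Isla Perdida is UTC+10:30: 4:52 AM + 10:30 = 3:22 PM on Sep 15.

3:22 PM on September 15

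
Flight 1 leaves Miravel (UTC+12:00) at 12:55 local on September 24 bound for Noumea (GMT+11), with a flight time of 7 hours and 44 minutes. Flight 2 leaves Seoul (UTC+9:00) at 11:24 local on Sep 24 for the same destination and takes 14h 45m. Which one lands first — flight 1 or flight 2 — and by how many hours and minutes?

Flight 1 in UTC: 12:55 − 12:00 = 00:55 on Sep 24.
+7 hours and 44 minutes → arrive 08:39 UTC on Sep 24.
Flight 2 in UTC: 11:24 − 9:00 = 02:24 on Sep 24.
+14 hours and 45 minutes → arrive 17:09 UTC on Sep 24.
Flight 1 lands earlier by 8 hours 30 minutes.

the first, by 8 hours 30 minutes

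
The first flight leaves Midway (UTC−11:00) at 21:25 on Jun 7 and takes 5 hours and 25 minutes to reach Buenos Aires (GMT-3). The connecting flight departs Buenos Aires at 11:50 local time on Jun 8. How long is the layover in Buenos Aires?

Convert departure to UTC: 21:25 + 11:00 = 08:25 UTC on Jun 8.
Add 5 hours and 25 minutes flight time → 13:50 UTC.
Buenos Aires is UTC−3:00, so local arrival = 13:50 − 3:00 = 10:50 on Jun 8.
Layover = 11:50 − 10:50 = 1 hour.

1 hour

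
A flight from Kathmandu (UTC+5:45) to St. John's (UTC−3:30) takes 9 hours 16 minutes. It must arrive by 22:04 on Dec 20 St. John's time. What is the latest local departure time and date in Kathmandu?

22:03 on December 20

Target arrival in UTC: 22:04 + 3:30 = 01:34 on Dec 21.
Subtract 9 hours and 16 minutes → departure 16:18 UTC on Dec 20.
Kathmandu is UTC+5:45: 16:18 + 5:45 = 22:03 on Dec 20.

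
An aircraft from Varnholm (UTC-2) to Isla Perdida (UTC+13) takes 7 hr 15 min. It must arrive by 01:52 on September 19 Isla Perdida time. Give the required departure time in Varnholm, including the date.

03:37 on Sep 18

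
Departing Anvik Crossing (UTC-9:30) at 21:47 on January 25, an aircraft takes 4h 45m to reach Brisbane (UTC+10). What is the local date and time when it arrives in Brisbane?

22:02 on January 26

Convert departure to UTC: 21:47 + 9:30 = 07:17 UTC on Jan 26.
Add 4 hours and 45 minutes travel time → 12:02 UTC.
Brisbane is UTC+10:00, so local arrival = 12:02 + 10:00 = 22:02 on Jan 26.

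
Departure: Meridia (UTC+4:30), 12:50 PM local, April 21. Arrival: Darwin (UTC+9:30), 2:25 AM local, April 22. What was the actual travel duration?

8 hours 35 minutes

Departure in UTC: 12:50 PM − 4:30 = 8:20 AM on Apr 21.
Arrival in UTC: 2:25 AM − 9:30 = 4:55 PM on Apr 21.
Elapsed = 4:55 PM − 8:20 AM = 8 hours 35 minutes.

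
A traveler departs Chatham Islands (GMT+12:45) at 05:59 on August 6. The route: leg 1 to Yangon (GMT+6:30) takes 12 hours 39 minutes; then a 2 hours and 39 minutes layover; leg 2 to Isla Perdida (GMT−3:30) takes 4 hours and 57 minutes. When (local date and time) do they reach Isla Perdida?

09:59 on August 6

Convert departure to UTC: 05:59 − 12:45 = 17:14 UTC on Aug 5.
Add 12 hours and 39 minutes leg 1 → 05:53 UTC (Aug 6).
Add 2 hours and 39 minutes layover in Yangon → 08:32 UTC.
Add 4 hours 57 minutes leg 2 → 13:29 UTC.
Isla Perdida is UTC−3:30, so local arrival = 13:29 − 3:30 = 09:59 on Aug 6.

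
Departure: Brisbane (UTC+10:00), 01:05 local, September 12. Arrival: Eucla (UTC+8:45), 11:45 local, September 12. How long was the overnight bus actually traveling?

Eucla is 1:15 behind Brisbane.
Clock-face elapsed time (ignoring zones) is 10 hours 40 minutes.
Actual elapsed = 10 hours 40 minutes + 1:15 = 11 hours 55 minutes.

11 hours 55 minutes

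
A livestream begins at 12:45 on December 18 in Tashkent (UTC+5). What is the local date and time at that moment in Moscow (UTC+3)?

Moscow is 2:00 behind Tashkent.
Shift by the zone difference: 12:45 − 2:00 = 10:45 on Dec 18 in Moscow.

10:45 on December 18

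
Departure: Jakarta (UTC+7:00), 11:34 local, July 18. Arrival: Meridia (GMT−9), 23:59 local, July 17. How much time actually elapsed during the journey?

Departure in UTC: 11:34 − 7:00 = 04:34 on Jul 18.
Arrival in UTC: 23:59 + 9:00 = 08:59 on Jul 18.
Elapsed = 08:59 − 04:34 = 4 hours 25 minutes.

4 hours 25 minutes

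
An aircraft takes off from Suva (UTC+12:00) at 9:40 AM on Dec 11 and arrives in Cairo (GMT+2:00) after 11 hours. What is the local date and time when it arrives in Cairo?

10:40 AM on Dec 11

Cairo is 10:00 behind Suva.
After 11 hours it is 8:40 PM in Suva.
Shift by the zone difference: 8:40 PM − 10:00 = 10:40 AM on Dec 11 in Cairo.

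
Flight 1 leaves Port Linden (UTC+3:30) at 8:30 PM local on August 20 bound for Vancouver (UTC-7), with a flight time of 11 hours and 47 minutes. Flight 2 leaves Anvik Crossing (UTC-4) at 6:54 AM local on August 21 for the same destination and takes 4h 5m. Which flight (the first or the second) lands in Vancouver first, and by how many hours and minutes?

Flight 1 in UTC: 8:30 PM − 3:30 = 5:00 PM on Aug 20.
+11 hours 47 minutes → arrive 4:47 AM UTC on Aug 21.
Flight 2 in UTC: 6:54 AM + 4:00 = 10:54 AM on Aug 21.
+4 hours 5 minutes → arrive 2:59 PM UTC on Aug 21.
Flight 1 lands earlier by 10 hours 12 minutes.

the first, by 10 hours 12 minutes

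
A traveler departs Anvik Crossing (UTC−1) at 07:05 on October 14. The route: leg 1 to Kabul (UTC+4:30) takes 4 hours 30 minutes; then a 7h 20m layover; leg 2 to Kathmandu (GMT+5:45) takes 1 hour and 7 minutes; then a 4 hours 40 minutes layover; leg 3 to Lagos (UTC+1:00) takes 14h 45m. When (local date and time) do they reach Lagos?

17:27 on October 15

Convert departure to UTC: 07:05 + 1:00 = 08:05 UTC on Oct 14.
Add 4 hours 30 minutes leg 1 → 12:35 UTC.
Add 7 hours and 20 minutes layover in Kabul → 19:55 UTC.
Add 1 hour 7 minutes leg 2 → 21:02 UTC.
Add 4 hours 40 minutes layover in Kathmandu → 01:42 UTC (Oct 15).
Add 14 hours 45 minutes leg 3 → 16:27 UTC.
Lagos is UTC+1:00, so local arrival = 16:27 + 1:00 = 17:27 on Oct 15.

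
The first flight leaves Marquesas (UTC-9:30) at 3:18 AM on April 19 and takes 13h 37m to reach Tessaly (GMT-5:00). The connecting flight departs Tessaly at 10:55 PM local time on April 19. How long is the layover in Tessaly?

1 hour 30 minutes

Convert departure to UTC: 3:18 AM + 9:30 = 12:48 PM UTC on Apr 19.
Add 13 hours 37 minutes flight time → 2:25 AM UTC (Apr 20).
Tessaly is UTC−5:00, so local arrival = 2:25 AM − 5:00 = 9:25 PM on Apr 19.
Layover = 10:55 PM − 9:25 PM = 1 hour 30 minutes.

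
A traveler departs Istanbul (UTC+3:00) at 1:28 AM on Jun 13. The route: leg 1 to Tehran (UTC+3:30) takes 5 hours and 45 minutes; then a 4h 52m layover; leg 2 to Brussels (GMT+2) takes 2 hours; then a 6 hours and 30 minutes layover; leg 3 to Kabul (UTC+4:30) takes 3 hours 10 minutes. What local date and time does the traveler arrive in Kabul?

1:15 AM on June 14

Convert departure to UTC: 1:28 AM − 3:00 = 10:28 PM UTC on Jun 12.
Add 5 hours 45 minutes leg 1 → 4:13 AM UTC (Jun 13).
Add 4 hours and 52 minutes layover in Tehran → 9:05 AM UTC.
Add 2 hours leg 2 → 11:05 AM UTC.
Add 6 hours 30 minutes layover in Brussels → 5:35 PM UTC.
Add 3 hours 10 minutes leg 3 → 8:45 PM UTC.
Kabul is UTC+4:30, so local arrival = 8:45 PM + 4:30 = 1:15 AM on Jun 14.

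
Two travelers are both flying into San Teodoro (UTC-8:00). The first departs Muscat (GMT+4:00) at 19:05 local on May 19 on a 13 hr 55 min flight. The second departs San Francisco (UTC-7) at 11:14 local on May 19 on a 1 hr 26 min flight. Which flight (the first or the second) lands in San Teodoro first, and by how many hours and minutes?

the second, by 9 hours 20 minutes

Flight 1 in UTC: 19:05 − 4:00 = 15:05 on May 19.
+13 hours and 55 minutes → arrive 05:00 UTC on May 20.
Flight 2 in UTC: 11:14 + 7:00 = 18:14 on May 19.
+1 hour 26 minutes → arrive 19:40 UTC on May 19.
Flight 2 lands earlier by 9 hours 20 minutes.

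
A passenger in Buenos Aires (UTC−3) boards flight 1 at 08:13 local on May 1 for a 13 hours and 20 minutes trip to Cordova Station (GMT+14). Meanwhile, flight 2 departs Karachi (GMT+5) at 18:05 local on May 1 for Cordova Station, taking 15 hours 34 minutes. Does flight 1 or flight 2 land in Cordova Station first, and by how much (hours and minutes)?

the first, by 4 hours 6 minutes

Flight 1 in UTC: 08:13 + 3:00 = 11:13 on May 1.
+13 hours and 20 minutes → arrive 00:33 UTC on May 2.
Flight 2 in UTC: 18:05 − 5:00 = 13:05 on May 1.
+15 hours and 34 minutes → arrive 04:39 UTC on May 2.
Flight 1 lands earlier by 4 hours 6 minutes.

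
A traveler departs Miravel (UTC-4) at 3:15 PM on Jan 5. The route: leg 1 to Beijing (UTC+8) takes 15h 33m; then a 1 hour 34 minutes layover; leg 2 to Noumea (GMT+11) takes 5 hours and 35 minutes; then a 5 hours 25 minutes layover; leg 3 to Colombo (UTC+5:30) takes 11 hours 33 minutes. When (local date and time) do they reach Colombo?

Convert departure to UTC: 3:15 PM + 4:00 = 7:15 PM UTC on Jan 5.
Add 15 hours and 33 minutes leg 1 → 10:48 AM UTC (Jan 6).
Add 1 hour and 34 minutes layover in Beijing → 12:22 PM UTC.
Add 5 hours 35 minutes leg 2 → 5:57 PM UTC.
Add 5 hours 25 minutes layover in Noumea → 11:22 PM UTC.
Add 11 hours 33 minutes leg 3 → 10:55 AM UTC (Jan 7).
Colombo is UTC+5:30, so local arrival = 10:55 AM + 5:30 = 4:25 PM on Jan 7.

4:25 PM on January 7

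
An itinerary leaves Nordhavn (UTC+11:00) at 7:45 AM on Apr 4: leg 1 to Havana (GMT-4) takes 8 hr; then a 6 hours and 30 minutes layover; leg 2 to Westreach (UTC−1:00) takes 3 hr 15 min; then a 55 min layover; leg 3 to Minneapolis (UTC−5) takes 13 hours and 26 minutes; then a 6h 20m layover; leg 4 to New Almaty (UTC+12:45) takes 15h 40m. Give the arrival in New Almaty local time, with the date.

Convert departure to UTC: 7:45 AM − 11:00 = 8:45 PM UTC on Apr 3.
Add 8 hours leg 1 → 4:45 AM UTC (Apr 4).
Add 6 hours 30 minutes layover in Havana → 11:15 AM UTC.
Add 3 hours and 15 minutes leg 2 → 2:30 PM UTC.
Add 55 minutes layover in Westreach → 3:25 PM UTC.
Add 13 hours 26 minutes leg 3 → 4:51 AM UTC (Apr 5).
Add 6 hours 20 minutes layover in Minneapolis → 11:11 AM UTC.
Add 15 hours and 40 minutes leg 4 → 2:51 AM UTC (Apr 6).
New Almaty is UTC+12:45, so local arrival = 2:51 AM + 12:45 = 3:36 PM on Apr 6.

3:36 PM on April 6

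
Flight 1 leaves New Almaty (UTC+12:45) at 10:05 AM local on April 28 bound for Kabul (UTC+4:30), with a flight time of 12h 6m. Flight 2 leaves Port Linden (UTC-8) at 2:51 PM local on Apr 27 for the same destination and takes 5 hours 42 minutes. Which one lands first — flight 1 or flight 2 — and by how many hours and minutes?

the second, by 4 hours 53 minutes

Flight 1 in UTC: 10:05 AM − 12:45 = 9:20 PM on Apr 27.
+12 hours 6 minutes → arrive 9:26 AM UTC on Apr 28.
Flight 2 in UTC: 2:51 PM + 8:00 = 10:51 PM on Apr 27.
+5 hours 42 minutes → arrive 4:33 AM UTC on Apr 28.
Flight 2 lands earlier by 4 hours 53 minutes.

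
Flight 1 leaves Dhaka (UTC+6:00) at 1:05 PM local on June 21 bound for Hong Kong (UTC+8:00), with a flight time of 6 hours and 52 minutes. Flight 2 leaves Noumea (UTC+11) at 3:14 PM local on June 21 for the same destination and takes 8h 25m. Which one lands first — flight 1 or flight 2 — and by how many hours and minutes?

Flight 1 in UTC: 1:05 PM − 6:00 = 7:05 AM on Jun 21.
+6 hours 52 minutes → arrive 1:57 PM UTC on Jun 21.
Flight 2 in UTC: 3:14 PM − 11:00 = 4:14 AM on Jun 21.
+8 hours 25 minutes → arrive 12:39 PM UTC on Jun 21.
Flight 2 lands earlier by 1 hour 18 minutes.

the second, by 1 hour 18 minutes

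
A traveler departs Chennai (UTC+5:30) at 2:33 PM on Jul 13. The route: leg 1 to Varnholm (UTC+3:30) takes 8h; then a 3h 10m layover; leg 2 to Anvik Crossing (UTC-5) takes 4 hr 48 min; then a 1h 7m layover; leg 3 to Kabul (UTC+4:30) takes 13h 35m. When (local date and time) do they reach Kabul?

Convert departure to UTC: 2:33 PM − 5:30 = 9:03 AM UTC on Jul 13.
Add 8 hours leg 1 → 5:03 PM UTC.
Add 3 hours and 10 minutes layover in Varnholm → 8:13 PM UTC.
Add 4 hours and 48 minutes leg 2 → 1:01 AM UTC (Jul 14).
Add 1 hour 7 minutes layover in Anvik Crossing → 2:08 AM UTC.
Add 13 hours 35 minutes leg 3 → 3:43 PM UTC.
Kabul is UTC+4:30, so local arrival = 3:43 PM + 4:30 = 8:13 PM on Jul 14.

8:13 PM on Jul 14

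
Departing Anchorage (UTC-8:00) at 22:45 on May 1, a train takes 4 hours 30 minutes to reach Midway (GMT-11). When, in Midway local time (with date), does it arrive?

00:15 on May 2

Midway is 3:00 behind Anchorage.
After 4 hours and 30 minutes it is 03:15 (May 2) in Anchorage.
Shift by the zone difference: 03:15 − 3:00 = 00:15 on May 2 in Midway.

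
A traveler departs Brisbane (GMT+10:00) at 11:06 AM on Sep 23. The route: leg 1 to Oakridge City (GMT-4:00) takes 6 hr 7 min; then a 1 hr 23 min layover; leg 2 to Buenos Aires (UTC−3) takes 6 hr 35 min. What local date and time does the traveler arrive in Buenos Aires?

12:11 PM on September 23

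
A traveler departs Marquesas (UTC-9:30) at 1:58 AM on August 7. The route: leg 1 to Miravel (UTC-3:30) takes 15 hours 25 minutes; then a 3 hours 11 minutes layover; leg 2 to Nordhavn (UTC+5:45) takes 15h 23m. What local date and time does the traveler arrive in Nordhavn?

3:12 AM on August 9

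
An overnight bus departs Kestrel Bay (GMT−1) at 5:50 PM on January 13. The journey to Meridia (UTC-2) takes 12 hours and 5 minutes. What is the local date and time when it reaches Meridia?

4:55 AM on Jan 14

Convert departure to UTC: 5:50 PM + 1:00 = 6:50 PM UTC on Jan 13.
Add 12 hours and 5 minutes travel time → 6:55 AM UTC (Jan 14).
Meridia is UTC−2:00, so local arrival = 6:55 AM − 2:00 = 4:55 AM on Jan 14.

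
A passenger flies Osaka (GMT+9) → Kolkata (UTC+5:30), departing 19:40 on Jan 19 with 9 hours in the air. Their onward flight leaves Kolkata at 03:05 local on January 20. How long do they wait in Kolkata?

Convert departure to UTC: 19:40 − 9:00 = 10:40 UTC on Jan 19.
Add 9 hours flight time → 19:40 UTC.
Kolkata is UTC+5:30, so local arrival = 19:40 + 5:30 = 01:10 on Jan 20.
Layover = 03:05 − 01:10 = 1 hour 55 minutes.

1 hour 55 minutes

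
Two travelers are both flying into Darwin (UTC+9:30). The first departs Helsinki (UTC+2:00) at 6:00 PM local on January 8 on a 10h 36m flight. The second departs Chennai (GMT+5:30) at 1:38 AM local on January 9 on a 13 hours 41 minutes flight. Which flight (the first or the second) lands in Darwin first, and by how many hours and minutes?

the first, by 7 hours 13 minutes

Flight 1 in UTC: 6:00 PM − 2:00 = 4:00 PM on Jan 8.
+10 hours and 36 minutes → arrive 2:36 AM UTC on Jan 9.
Flight 2 in UTC: 1:38 AM − 5:30 = 8:08 PM on Jan 8.
+13 hours and 41 minutes → arrive 9:49 AM UTC on Jan 9.
Flight 1 lands earlier by 7 hours 13 minutes.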